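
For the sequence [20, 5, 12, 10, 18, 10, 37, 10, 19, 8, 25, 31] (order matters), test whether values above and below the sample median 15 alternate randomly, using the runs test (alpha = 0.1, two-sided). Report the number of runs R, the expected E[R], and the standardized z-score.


Step 1: Compute median = 15; label A = above, B = below.
Labels in order: ABBBABABABAA  (n_A = 6, n_B = 6)
Step 2: Count runs R = 9.
Step 3: Under H0 (random ordering), E[R] = 2*n_A*n_B/(n_A+n_B) + 1 = 2*6*6/12 + 1 = 7.0000.
        Var[R] = 2*n_A*n_B*(2*n_A*n_B - n_A - n_B) / ((n_A+n_B)^2 * (n_A+n_B-1)) = 4320/1584 = 2.7273.
        SD[R] = 1.6514.
Step 4: Continuity-corrected z = (R - 0.5 - E[R]) / SD[R] = (9 - 0.5 - 7.0000) / 1.6514 = 0.9083.
Step 5: Two-sided p-value via normal approximation = 2*(1 - Phi(|z|)) = 0.363722.
Step 6: alpha = 0.1. fail to reject H0.

R = 9, z = 0.9083, p = 0.363722, fail to reject H0.


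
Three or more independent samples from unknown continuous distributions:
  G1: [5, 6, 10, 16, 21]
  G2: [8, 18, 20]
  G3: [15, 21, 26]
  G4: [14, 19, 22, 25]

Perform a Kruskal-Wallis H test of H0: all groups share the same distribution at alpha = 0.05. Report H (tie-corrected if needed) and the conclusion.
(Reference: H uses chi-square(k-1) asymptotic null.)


Step 1: Combine all N = 15 observations and assign midranks.
sorted (value, group, rank): (5,G1,1), (6,G1,2), (8,G2,3), (10,G1,4), (14,G4,5), (15,G3,6), (16,G1,7), (18,G2,8), (19,G4,9), (20,G2,10), (21,G1,11.5), (21,G3,11.5), (22,G4,13), (25,G4,14), (26,G3,15)
Step 2: Sum ranks within each group.
R_1 = 25.5 (n_1 = 5)
R_2 = 21 (n_2 = 3)
R_3 = 32.5 (n_3 = 3)
R_4 = 41 (n_4 = 4)
Step 3: H = 12/(N(N+1)) * sum(R_i^2/n_i) - 3(N+1)
     = 12/(15*16) * (25.5^2/5 + 21^2/3 + 32.5^2/3 + 41^2/4) - 3*16
     = 0.050000 * 1049.38 - 48
     = 4.469167.
Step 4: Ties present; correction factor C = 1 - 6/(15^3 - 15) = 0.998214. Corrected H = 4.469167 / 0.998214 = 4.477162.
Step 5: Under H0, H ~ chi^2(3); p-value = 0.214336.
Step 6: alpha = 0.05. fail to reject H0.

H = 4.4772, df = 3, p = 0.214336, fail to reject H0.


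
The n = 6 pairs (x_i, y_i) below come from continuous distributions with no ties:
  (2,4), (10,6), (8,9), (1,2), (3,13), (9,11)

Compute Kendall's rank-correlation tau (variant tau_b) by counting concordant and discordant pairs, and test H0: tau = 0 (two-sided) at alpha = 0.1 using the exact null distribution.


Step 1: Enumerate the 15 unordered pairs (i,j) with i<j and classify each by sign(x_j-x_i) * sign(y_j-y_i).
  (1,2):dx=+8,dy=+2->C; (1,3):dx=+6,dy=+5->C; (1,4):dx=-1,dy=-2->C; (1,5):dx=+1,dy=+9->C
  (1,6):dx=+7,dy=+7->C; (2,3):dx=-2,dy=+3->D; (2,4):dx=-9,dy=-4->C; (2,5):dx=-7,dy=+7->D
  (2,6):dx=-1,dy=+5->D; (3,4):dx=-7,dy=-7->C; (3,5):dx=-5,dy=+4->D; (3,6):dx=+1,dy=+2->C
  (4,5):dx=+2,dy=+11->C; (4,6):dx=+8,dy=+9->C; (5,6):dx=+6,dy=-2->D
Step 2: C = 10, D = 5, total pairs = 15.
Step 3: tau = (C - D)/(n(n-1)/2) = (10 - 5)/15 = 0.333333.
Step 4: Exact two-sided p-value (enumerate n! = 720 permutations of y under H0): p = 0.469444.
Step 5: alpha = 0.1. fail to reject H0.

tau_b = 0.3333 (C=10, D=5), p = 0.469444, fail to reject H0.


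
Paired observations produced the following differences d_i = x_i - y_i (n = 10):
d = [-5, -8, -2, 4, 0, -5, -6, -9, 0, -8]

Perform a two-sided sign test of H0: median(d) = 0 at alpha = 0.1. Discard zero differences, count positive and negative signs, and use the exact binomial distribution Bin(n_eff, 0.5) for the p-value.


Step 1: Discard zero differences. Original n = 10; n_eff = number of nonzero differences = 8.
Nonzero differences (with sign): -5, -8, -2, +4, -5, -6, -9, -8
Step 2: Count signs: positive = 1, negative = 7.
Step 3: Under H0: P(positive) = 0.5, so the number of positives S ~ Bin(8, 0.5).
Step 4: Two-sided exact p-value = sum of Bin(8,0.5) probabilities at or below the observed probability = 0.070312.
Step 5: alpha = 0.1. reject H0.

n_eff = 8, pos = 1, neg = 7, p = 0.070312, reject H0.


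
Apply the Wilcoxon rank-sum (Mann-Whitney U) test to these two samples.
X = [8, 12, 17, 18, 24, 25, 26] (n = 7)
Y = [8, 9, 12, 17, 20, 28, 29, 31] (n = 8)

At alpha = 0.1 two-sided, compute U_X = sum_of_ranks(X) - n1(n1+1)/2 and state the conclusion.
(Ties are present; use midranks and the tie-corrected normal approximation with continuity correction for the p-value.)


Step 1: Combine and sort all 15 observations; assign midranks.
sorted (value, group): (8,X), (8,Y), (9,Y), (12,X), (12,Y), (17,X), (17,Y), (18,X), (20,Y), (24,X), (25,X), (26,X), (28,Y), (29,Y), (31,Y)
ranks: 8->1.5, 8->1.5, 9->3, 12->4.5, 12->4.5, 17->6.5, 17->6.5, 18->8, 20->9, 24->10, 25->11, 26->12, 28->13, 29->14, 31->15
Step 2: Rank sum for X: R1 = 1.5 + 4.5 + 6.5 + 8 + 10 + 11 + 12 = 53.5.
Step 3: U_X = R1 - n1(n1+1)/2 = 53.5 - 7*8/2 = 53.5 - 28 = 25.5.
       U_Y = n1*n2 - U_X = 56 - 25.5 = 30.5.
Step 4: Ties are present, so use the tie-corrected normal approximation (with continuity correction) for the p-value.
Step 5: p-value = 0.816478; compare to alpha = 0.1. fail to reject H0.

U_X = 25.5, p = 0.816478, fail to reject H0 at alpha = 0.1.


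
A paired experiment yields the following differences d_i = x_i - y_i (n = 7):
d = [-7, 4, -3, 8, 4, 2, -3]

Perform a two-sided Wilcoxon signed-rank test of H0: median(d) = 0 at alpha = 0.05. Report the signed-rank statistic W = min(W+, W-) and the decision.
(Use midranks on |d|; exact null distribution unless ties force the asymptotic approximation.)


Step 1: Drop any zero differences (none here) and take |d_i|.
|d| = [7, 4, 3, 8, 4, 2, 3]
Step 2: Midrank |d_i| (ties get averaged ranks).
ranks: |7|->6, |4|->4.5, |3|->2.5, |8|->7, |4|->4.5, |2|->1, |3|->2.5
Step 3: Attach original signs; sum ranks with positive sign and with negative sign.
W+ = 4.5 + 7 + 4.5 + 1 = 17
W- = 6 + 2.5 + 2.5 = 11
(Check: W+ + W- = 28 should equal n(n+1)/2 = 28.)
Step 4: Test statistic W = min(W+, W-) = 11.
Step 5: Ties in |d|, so use the tie-corrected normal approximation.
        E[W] = n(n+1)/4 = 7*8/4 = 14.
        Tie groups: |d|=3 (t=2), |d|=4 (t=2); sum(t^3 - t) = 12.
        Var[W] = n(n+1)(2n+1)/24 - sum(t^3-t)/48 = 840/24 - 12/48 = 34.75.
        z = (W - E[W]) / sqrt(Var[W]) = (11 - 14) / 5.8949 = -0.5089.
        Two-sided p = 2*Phi(z) = 0.610813.
Step 6: alpha = 0.05. fail to reject H0.

W+ = 17, W- = 11, W = min = 11, p = 0.610813, fail to reject H0.


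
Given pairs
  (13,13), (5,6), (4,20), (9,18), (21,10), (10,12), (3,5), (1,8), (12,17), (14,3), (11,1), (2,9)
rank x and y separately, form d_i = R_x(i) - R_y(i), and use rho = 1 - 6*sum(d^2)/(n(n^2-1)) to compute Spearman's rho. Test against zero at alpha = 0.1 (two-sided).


Step 1: Rank x and y separately (midranks; no ties here).
rank(x): 13->10, 5->5, 4->4, 9->6, 21->12, 10->7, 3->3, 1->1, 12->9, 14->11, 11->8, 2->2
rank(y): 13->9, 6->4, 20->12, 18->11, 10->7, 12->8, 5->3, 8->5, 17->10, 3->2, 1->1, 9->6
Step 2: d_i = R_x(i) - R_y(i); compute d_i^2.
  (10-9)^2=1, (5-4)^2=1, (4-12)^2=64, (6-11)^2=25, (12-7)^2=25, (7-8)^2=1, (3-3)^2=0, (1-5)^2=16, (9-10)^2=1, (11-2)^2=81, (8-1)^2=49, (2-6)^2=16
sum(d^2) = 280.
Step 3: rho = 1 - 6*280 / (12*(12^2 - 1)) = 1 - 1680/1716 = 0.020979.
Step 4: Under H0, t = rho * sqrt((n-2)/(1-rho^2)) = 0.0664 ~ t(10).
Step 5: Two-sided p-value from the t-distribution with 10 df = 0.948402.
Step 6: alpha = 0.1. fail to reject H0.

rho = 0.0210, p = 0.948402, fail to reject H0 at alpha = 0.1.


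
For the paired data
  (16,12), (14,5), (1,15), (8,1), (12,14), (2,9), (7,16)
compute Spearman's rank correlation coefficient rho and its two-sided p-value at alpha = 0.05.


Step 1: Rank x and y separately (midranks; no ties here).
rank(x): 16->7, 14->6, 1->1, 8->4, 12->5, 2->2, 7->3
rank(y): 12->4, 5->2, 15->6, 1->1, 14->5, 9->3, 16->7
Step 2: d_i = R_x(i) - R_y(i); compute d_i^2.
  (7-4)^2=9, (6-2)^2=16, (1-6)^2=25, (4-1)^2=9, (5-5)^2=0, (2-3)^2=1, (3-7)^2=16
sum(d^2) = 76.
Step 3: rho = 1 - 6*76 / (7*(7^2 - 1)) = 1 - 456/336 = -0.357143.
Step 4: Under H0, t = rho * sqrt((n-2)/(1-rho^2)) = -0.8550 ~ t(5).
Step 5: Two-sided p-value from the t-distribution with 5 df = 0.431611.
Step 6: alpha = 0.05. fail to reject H0.

rho = -0.3571, p = 0.431611, fail to reject H0 at alpha = 0.05.


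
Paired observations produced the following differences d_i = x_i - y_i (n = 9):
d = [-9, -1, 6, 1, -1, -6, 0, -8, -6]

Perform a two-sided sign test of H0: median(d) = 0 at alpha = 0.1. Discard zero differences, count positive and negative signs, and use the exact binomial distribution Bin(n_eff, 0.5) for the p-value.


Step 1: Discard zero differences. Original n = 9; n_eff = number of nonzero differences = 8.
Nonzero differences (with sign): -9, -1, +6, +1, -1, -6, -8, -6
Step 2: Count signs: positive = 2, negative = 6.
Step 3: Under H0: P(positive) = 0.5, so the number of positives S ~ Bin(8, 0.5).
Step 4: Two-sided exact p-value = sum of Bin(8,0.5) probabilities at or below the observed probability = 0.289062.
Step 5: alpha = 0.1. fail to reject H0.

n_eff = 8, pos = 2, neg = 6, p = 0.289062, fail to reject H0.


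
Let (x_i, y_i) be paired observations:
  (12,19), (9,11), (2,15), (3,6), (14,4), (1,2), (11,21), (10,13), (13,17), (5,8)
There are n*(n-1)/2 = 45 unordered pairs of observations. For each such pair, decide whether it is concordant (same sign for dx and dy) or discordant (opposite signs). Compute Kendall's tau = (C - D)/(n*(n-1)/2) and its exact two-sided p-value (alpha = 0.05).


Step 1: Enumerate the 45 unordered pairs (i,j) with i<j and classify each by sign(x_j-x_i) * sign(y_j-y_i).
  (1,2):dx=-3,dy=-8->C; (1,3):dx=-10,dy=-4->C; (1,4):dx=-9,dy=-13->C; (1,5):dx=+2,dy=-15->D
  (1,6):dx=-11,dy=-17->C; (1,7):dx=-1,dy=+2->D; (1,8):dx=-2,dy=-6->C; (1,9):dx=+1,dy=-2->D
  (1,10):dx=-7,dy=-11->C; (2,3):dx=-7,dy=+4->D; (2,4):dx=-6,dy=-5->C; (2,5):dx=+5,dy=-7->D
  (2,6):dx=-8,dy=-9->C; (2,7):dx=+2,dy=+10->C; (2,8):dx=+1,dy=+2->C; (2,9):dx=+4,dy=+6->C
  (2,10):dx=-4,dy=-3->C; (3,4):dx=+1,dy=-9->D; (3,5):dx=+12,dy=-11->D; (3,6):dx=-1,dy=-13->C
  (3,7):dx=+9,dy=+6->C; (3,8):dx=+8,dy=-2->D; (3,9):dx=+11,dy=+2->C; (3,10):dx=+3,dy=-7->D
  (4,5):dx=+11,dy=-2->D; (4,6):dx=-2,dy=-4->C; (4,7):dx=+8,dy=+15->C; (4,8):dx=+7,dy=+7->C
  (4,9):dx=+10,dy=+11->C; (4,10):dx=+2,dy=+2->C; (5,6):dx=-13,dy=-2->C; (5,7):dx=-3,dy=+17->D
  (5,8):dx=-4,dy=+9->D; (5,9):dx=-1,dy=+13->D; (5,10):dx=-9,dy=+4->D; (6,7):dx=+10,dy=+19->C
  (6,8):dx=+9,dy=+11->C; (6,9):dx=+12,dy=+15->C; (6,10):dx=+4,dy=+6->C; (7,8):dx=-1,dy=-8->C
  (7,9):dx=+2,dy=-4->D; (7,10):dx=-6,dy=-13->C; (8,9):dx=+3,dy=+4->C; (8,10):dx=-5,dy=-5->C
  (9,10):dx=-8,dy=-9->C
Step 2: C = 30, D = 15, total pairs = 45.
Step 3: tau = (C - D)/(n(n-1)/2) = (30 - 15)/45 = 0.333333.
Step 4: Exact two-sided p-value (enumerate n! = 3628800 permutations of y under H0): p = 0.216373.
Step 5: alpha = 0.05. fail to reject H0.

tau_b = 0.3333 (C=30, D=15), p = 0.216373, fail to reject H0.


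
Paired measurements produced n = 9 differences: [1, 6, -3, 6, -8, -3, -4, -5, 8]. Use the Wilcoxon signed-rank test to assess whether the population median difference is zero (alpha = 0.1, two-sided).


Step 1: Drop any zero differences (none here) and take |d_i|.
|d| = [1, 6, 3, 6, 8, 3, 4, 5, 8]
Step 2: Midrank |d_i| (ties get averaged ranks).
ranks: |1|->1, |6|->6.5, |3|->2.5, |6|->6.5, |8|->8.5, |3|->2.5, |4|->4, |5|->5, |8|->8.5
Step 3: Attach original signs; sum ranks with positive sign and with negative sign.
W+ = 1 + 6.5 + 6.5 + 8.5 = 22.5
W- = 2.5 + 8.5 + 2.5 + 4 + 5 = 22.5
(Check: W+ + W- = 45 should equal n(n+1)/2 = 45.)
Step 4: Test statistic W = min(W+, W-) = 22.5.
Step 5: Ties in |d|, so use the tie-corrected normal approximation.
        E[W] = n(n+1)/4 = 9*10/4 = 22.5.
        Tie groups: |d|=3 (t=2), |d|=6 (t=2), |d|=8 (t=2); sum(t^3 - t) = 18.
        Var[W] = n(n+1)(2n+1)/24 - sum(t^3-t)/48 = 1710/24 - 18/48 = 70.875.
        z = (W - E[W]) / sqrt(Var[W]) = (22.5 - 22.5) / 8.4187 = 0.0000.
        Two-sided p = 2*Phi(z) = 1.000000.
Step 6: alpha = 0.1. fail to reject H0.

W+ = 22.5, W- = 22.5, W = min = 22.5, p = 1.000000, fail to reject H0.


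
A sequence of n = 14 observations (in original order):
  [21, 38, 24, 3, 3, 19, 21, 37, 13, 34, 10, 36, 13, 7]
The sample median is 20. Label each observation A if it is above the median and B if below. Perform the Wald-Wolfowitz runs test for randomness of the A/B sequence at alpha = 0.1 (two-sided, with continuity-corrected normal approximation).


Step 1: Compute median = 20; label A = above, B = below.
Labels in order: AAABBBAABABABB  (n_A = 7, n_B = 7)
Step 2: Count runs R = 8.
Step 3: Under H0 (random ordering), E[R] = 2*n_A*n_B/(n_A+n_B) + 1 = 2*7*7/14 + 1 = 8.0000.
        Var[R] = 2*n_A*n_B*(2*n_A*n_B - n_A - n_B) / ((n_A+n_B)^2 * (n_A+n_B-1)) = 8232/2548 = 3.2308.
        SD[R] = 1.7974.
Step 4: R = E[R], so z = 0 with no continuity correction.
Step 5: Two-sided p-value via normal approximation = 2*(1 - Phi(|z|)) = 1.000000.
Step 6: alpha = 0.1. fail to reject H0.

R = 8, z = 0.0000, p = 1.000000, fail to reject H0.


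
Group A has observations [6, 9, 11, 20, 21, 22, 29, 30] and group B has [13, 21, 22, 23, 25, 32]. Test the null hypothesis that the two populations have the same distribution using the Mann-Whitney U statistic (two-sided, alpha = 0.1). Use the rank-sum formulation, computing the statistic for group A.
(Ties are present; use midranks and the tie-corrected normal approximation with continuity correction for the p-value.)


Step 1: Combine and sort all 14 observations; assign midranks.
sorted (value, group): (6,X), (9,X), (11,X), (13,Y), (20,X), (21,X), (21,Y), (22,X), (22,Y), (23,Y), (25,Y), (29,X), (30,X), (32,Y)
ranks: 6->1, 9->2, 11->3, 13->4, 20->5, 21->6.5, 21->6.5, 22->8.5, 22->8.5, 23->10, 25->11, 29->12, 30->13, 32->14
Step 2: Rank sum for X: R1 = 1 + 2 + 3 + 5 + 6.5 + 8.5 + 12 + 13 = 51.
Step 3: U_X = R1 - n1(n1+1)/2 = 51 - 8*9/2 = 51 - 36 = 15.
       U_Y = n1*n2 - U_X = 48 - 15 = 33.
Step 4: Ties are present, so use the tie-corrected normal approximation (with continuity correction) for the p-value.
Step 5: p-value = 0.271435; compare to alpha = 0.1. fail to reject H0.

U_X = 15, p = 0.271435, fail to reject H0 at alpha = 0.1.


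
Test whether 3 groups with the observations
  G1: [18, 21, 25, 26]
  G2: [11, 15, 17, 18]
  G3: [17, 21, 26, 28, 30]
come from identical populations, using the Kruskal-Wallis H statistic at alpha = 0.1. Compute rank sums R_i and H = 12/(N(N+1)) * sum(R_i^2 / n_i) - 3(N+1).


Step 1: Combine all N = 13 observations and assign midranks.
sorted (value, group, rank): (11,G2,1), (15,G2,2), (17,G2,3.5), (17,G3,3.5), (18,G1,5.5), (18,G2,5.5), (21,G1,7.5), (21,G3,7.5), (25,G1,9), (26,G1,10.5), (26,G3,10.5), (28,G3,12), (30,G3,13)
Step 2: Sum ranks within each group.
R_1 = 32.5 (n_1 = 4)
R_2 = 12 (n_2 = 4)
R_3 = 46.5 (n_3 = 5)
Step 3: H = 12/(N(N+1)) * sum(R_i^2/n_i) - 3(N+1)
     = 12/(13*14) * (32.5^2/4 + 12^2/4 + 46.5^2/5) - 3*14
     = 0.065934 * 732.513 - 42
     = 6.297527.
Step 4: Ties present; correction factor C = 1 - 24/(13^3 - 13) = 0.989011. Corrected H = 6.297527 / 0.989011 = 6.367500.
Step 5: Under H0, H ~ chi^2(2); p-value = 0.041430.
Step 6: alpha = 0.1. reject H0.

H = 6.3675, df = 2, p = 0.041430, reject H0.


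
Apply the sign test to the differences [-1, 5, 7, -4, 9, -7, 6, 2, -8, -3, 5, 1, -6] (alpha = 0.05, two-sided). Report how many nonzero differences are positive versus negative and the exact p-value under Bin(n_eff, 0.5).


Step 1: Discard zero differences. Original n = 13; n_eff = number of nonzero differences = 13.
Nonzero differences (with sign): -1, +5, +7, -4, +9, -7, +6, +2, -8, -3, +5, +1, -6
Step 2: Count signs: positive = 7, negative = 6.
Step 3: Under H0: P(positive) = 0.5, so the number of positives S ~ Bin(13, 0.5).
Step 4: Two-sided exact p-value = sum of Bin(13,0.5) probabilities at or below the observed probability = 1.000000.
Step 5: alpha = 0.05. fail to reject H0.

n_eff = 13, pos = 7, neg = 6, p = 1.000000, fail to reject H0.


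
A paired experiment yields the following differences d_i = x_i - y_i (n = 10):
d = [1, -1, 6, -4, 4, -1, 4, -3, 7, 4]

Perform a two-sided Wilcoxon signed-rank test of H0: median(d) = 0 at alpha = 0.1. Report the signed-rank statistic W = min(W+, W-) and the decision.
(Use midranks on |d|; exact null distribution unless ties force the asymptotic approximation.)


Step 1: Drop any zero differences (none here) and take |d_i|.
|d| = [1, 1, 6, 4, 4, 1, 4, 3, 7, 4]
Step 2: Midrank |d_i| (ties get averaged ranks).
ranks: |1|->2, |1|->2, |6|->9, |4|->6.5, |4|->6.5, |1|->2, |4|->6.5, |3|->4, |7|->10, |4|->6.5
Step 3: Attach original signs; sum ranks with positive sign and with negative sign.
W+ = 2 + 9 + 6.5 + 6.5 + 10 + 6.5 = 40.5
W- = 2 + 6.5 + 2 + 4 = 14.5
(Check: W+ + W- = 55 should equal n(n+1)/2 = 55.)
Step 4: Test statistic W = min(W+, W-) = 14.5.
Step 5: Ties in |d|, so use the tie-corrected normal approximation.
        E[W] = n(n+1)/4 = 10*11/4 = 27.5.
        Tie groups: |d|=1 (t=3), |d|=4 (t=4); sum(t^3 - t) = 84.
        Var[W] = n(n+1)(2n+1)/24 - sum(t^3-t)/48 = 2310/24 - 84/48 = 94.5.
        z = (W - E[W]) / sqrt(Var[W]) = (14.5 - 27.5) / 9.7211 = -1.3373.
        Two-sided p = 2*Phi(z) = 0.181126.
Step 6: alpha = 0.1. fail to reject H0.

W+ = 40.5, W- = 14.5, W = min = 14.5, p = 0.181126, fail to reject H0.


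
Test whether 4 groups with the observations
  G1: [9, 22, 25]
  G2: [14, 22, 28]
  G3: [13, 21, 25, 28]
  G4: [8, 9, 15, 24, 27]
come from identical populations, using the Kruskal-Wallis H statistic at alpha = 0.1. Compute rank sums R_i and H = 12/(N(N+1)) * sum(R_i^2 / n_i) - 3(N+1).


Step 1: Combine all N = 15 observations and assign midranks.
sorted (value, group, rank): (8,G4,1), (9,G1,2.5), (9,G4,2.5), (13,G3,4), (14,G2,5), (15,G4,6), (21,G3,7), (22,G1,8.5), (22,G2,8.5), (24,G4,10), (25,G1,11.5), (25,G3,11.5), (27,G4,13), (28,G2,14.5), (28,G3,14.5)
Step 2: Sum ranks within each group.
R_1 = 22.5 (n_1 = 3)
R_2 = 28 (n_2 = 3)
R_3 = 37 (n_3 = 4)
R_4 = 32.5 (n_4 = 5)
Step 3: H = 12/(N(N+1)) * sum(R_i^2/n_i) - 3(N+1)
     = 12/(15*16) * (22.5^2/3 + 28^2/3 + 37^2/4 + 32.5^2/5) - 3*16
     = 0.050000 * 983.583 - 48
     = 1.179167.
Step 4: Ties present; correction factor C = 1 - 24/(15^3 - 15) = 0.992857. Corrected H = 1.179167 / 0.992857 = 1.187650.
Step 5: Under H0, H ~ chi^2(3); p-value = 0.755968.
Step 6: alpha = 0.1. fail to reject H0.

H = 1.1876, df = 3, p = 0.755968, fail to reject H0.


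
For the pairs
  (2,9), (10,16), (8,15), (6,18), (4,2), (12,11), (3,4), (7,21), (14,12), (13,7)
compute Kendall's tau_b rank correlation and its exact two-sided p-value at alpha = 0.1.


Step 1: Enumerate the 45 unordered pairs (i,j) with i<j and classify each by sign(x_j-x_i) * sign(y_j-y_i).
  (1,2):dx=+8,dy=+7->C; (1,3):dx=+6,dy=+6->C; (1,4):dx=+4,dy=+9->C; (1,5):dx=+2,dy=-7->D
  (1,6):dx=+10,dy=+2->C; (1,7):dx=+1,dy=-5->D; (1,8):dx=+5,dy=+12->C; (1,9):dx=+12,dy=+3->C
  (1,10):dx=+11,dy=-2->D; (2,3):dx=-2,dy=-1->C; (2,4):dx=-4,dy=+2->D; (2,5):dx=-6,dy=-14->C
  (2,6):dx=+2,dy=-5->D; (2,7):dx=-7,dy=-12->C; (2,8):dx=-3,dy=+5->D; (2,9):dx=+4,dy=-4->D
  (2,10):dx=+3,dy=-9->D; (3,4):dx=-2,dy=+3->D; (3,5):dx=-4,dy=-13->C; (3,6):dx=+4,dy=-4->D
  (3,7):dx=-5,dy=-11->C; (3,8):dx=-1,dy=+6->D; (3,9):dx=+6,dy=-3->D; (3,10):dx=+5,dy=-8->D
  (4,5):dx=-2,dy=-16->C; (4,6):dx=+6,dy=-7->D; (4,7):dx=-3,dy=-14->C; (4,8):dx=+1,dy=+3->C
  (4,9):dx=+8,dy=-6->D; (4,10):dx=+7,dy=-11->D; (5,6):dx=+8,dy=+9->C; (5,7):dx=-1,dy=+2->D
  (5,8):dx=+3,dy=+19->C; (5,9):dx=+10,dy=+10->C; (5,10):dx=+9,dy=+5->C; (6,7):dx=-9,dy=-7->C
  (6,8):dx=-5,dy=+10->D; (6,9):dx=+2,dy=+1->C; (6,10):dx=+1,dy=-4->D; (7,8):dx=+4,dy=+17->C
  (7,9):dx=+11,dy=+8->C; (7,10):dx=+10,dy=+3->C; (8,9):dx=+7,dy=-9->D; (8,10):dx=+6,dy=-14->D
  (9,10):dx=-1,dy=-5->C
Step 2: C = 24, D = 21, total pairs = 45.
Step 3: tau = (C - D)/(n(n-1)/2) = (24 - 21)/45 = 0.066667.
Step 4: Exact two-sided p-value (enumerate n! = 3628800 permutations of y under H0): p = 0.861801.
Step 5: alpha = 0.1. fail to reject H0.

tau_b = 0.0667 (C=24, D=21), p = 0.861801, fail to reject H0.


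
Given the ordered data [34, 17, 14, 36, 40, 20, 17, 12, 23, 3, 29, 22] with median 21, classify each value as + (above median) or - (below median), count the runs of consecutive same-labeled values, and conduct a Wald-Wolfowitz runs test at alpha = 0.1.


Step 1: Compute median = 21; label A = above, B = below.
Labels in order: ABBAABBBABAA  (n_A = 6, n_B = 6)
Step 2: Count runs R = 7.
Step 3: Under H0 (random ordering), E[R] = 2*n_A*n_B/(n_A+n_B) + 1 = 2*6*6/12 + 1 = 7.0000.
        Var[R] = 2*n_A*n_B*(2*n_A*n_B - n_A - n_B) / ((n_A+n_B)^2 * (n_A+n_B-1)) = 4320/1584 = 2.7273.
        SD[R] = 1.6514.
Step 4: R = E[R], so z = 0 with no continuity correction.
Step 5: Two-sided p-value via normal approximation = 2*(1 - Phi(|z|)) = 1.000000.
Step 6: alpha = 0.1. fail to reject H0.

R = 7, z = 0.0000, p = 1.000000, fail to reject H0.


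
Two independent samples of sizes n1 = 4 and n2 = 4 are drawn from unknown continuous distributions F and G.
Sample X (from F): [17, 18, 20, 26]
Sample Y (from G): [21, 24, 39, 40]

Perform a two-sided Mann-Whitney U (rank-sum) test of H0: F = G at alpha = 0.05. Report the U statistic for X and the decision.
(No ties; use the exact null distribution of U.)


Step 1: Combine and sort all 8 observations; assign midranks.
sorted (value, group): (17,X), (18,X), (20,X), (21,Y), (24,Y), (26,X), (39,Y), (40,Y)
ranks: 17->1, 18->2, 20->3, 21->4, 24->5, 26->6, 39->7, 40->8
Step 2: Rank sum for X: R1 = 1 + 2 + 3 + 6 = 12.
Step 3: U_X = R1 - n1(n1+1)/2 = 12 - 4*5/2 = 12 - 10 = 2.
       U_Y = n1*n2 - U_X = 16 - 2 = 14.
Step 4: No ties, so the exact null distribution of U (based on enumerating the C(8,4) = 70 equally likely rank assignments) gives the two-sided p-value.
Step 5: p-value = 0.114286; compare to alpha = 0.05. fail to reject H0.

U_X = 2, p = 0.114286, fail to reject H0 at alpha = 0.05.


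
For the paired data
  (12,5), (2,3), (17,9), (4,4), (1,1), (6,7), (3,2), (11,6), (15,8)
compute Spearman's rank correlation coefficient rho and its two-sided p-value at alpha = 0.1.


Step 1: Rank x and y separately (midranks; no ties here).
rank(x): 12->7, 2->2, 17->9, 4->4, 1->1, 6->5, 3->3, 11->6, 15->8
rank(y): 5->5, 3->3, 9->9, 4->4, 1->1, 7->7, 2->2, 6->6, 8->8
Step 2: d_i = R_x(i) - R_y(i); compute d_i^2.
  (7-5)^2=4, (2-3)^2=1, (9-9)^2=0, (4-4)^2=0, (1-1)^2=0, (5-7)^2=4, (3-2)^2=1, (6-6)^2=0, (8-8)^2=0
sum(d^2) = 10.
Step 3: rho = 1 - 6*10 / (9*(9^2 - 1)) = 1 - 60/720 = 0.916667.
Step 4: Under H0, t = rho * sqrt((n-2)/(1-rho^2)) = 6.0685 ~ t(7).
Step 5: Two-sided p-value from the t-distribution with 7 df = 0.000507.
Step 6: alpha = 0.1. reject H0.

rho = 0.9167, p = 0.000507, reject H0 at alpha = 0.1.


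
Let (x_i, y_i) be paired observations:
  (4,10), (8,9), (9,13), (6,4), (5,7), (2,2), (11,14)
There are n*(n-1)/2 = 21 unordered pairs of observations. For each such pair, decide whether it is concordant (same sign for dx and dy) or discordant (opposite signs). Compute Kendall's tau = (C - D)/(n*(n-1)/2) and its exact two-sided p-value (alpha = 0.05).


Step 1: Enumerate the 21 unordered pairs (i,j) with i<j and classify each by sign(x_j-x_i) * sign(y_j-y_i).
  (1,2):dx=+4,dy=-1->D; (1,3):dx=+5,dy=+3->C; (1,4):dx=+2,dy=-6->D; (1,5):dx=+1,dy=-3->D
  (1,6):dx=-2,dy=-8->C; (1,7):dx=+7,dy=+4->C; (2,3):dx=+1,dy=+4->C; (2,4):dx=-2,dy=-5->C
  (2,5):dx=-3,dy=-2->C; (2,6):dx=-6,dy=-7->C; (2,7):dx=+3,dy=+5->C; (3,4):dx=-3,dy=-9->C
  (3,5):dx=-4,dy=-6->C; (3,6):dx=-7,dy=-11->C; (3,7):dx=+2,dy=+1->C; (4,5):dx=-1,dy=+3->D
  (4,6):dx=-4,dy=-2->C; (4,7):dx=+5,dy=+10->C; (5,6):dx=-3,dy=-5->C; (5,7):dx=+6,dy=+7->C
  (6,7):dx=+9,dy=+12->C
Step 2: C = 17, D = 4, total pairs = 21.
Step 3: tau = (C - D)/(n(n-1)/2) = (17 - 4)/21 = 0.619048.
Step 4: Exact two-sided p-value (enumerate n! = 5040 permutations of y under H0): p = 0.069048.
Step 5: alpha = 0.05. fail to reject H0.

tau_b = 0.6190 (C=17, D=4), p = 0.069048, fail to reject H0.


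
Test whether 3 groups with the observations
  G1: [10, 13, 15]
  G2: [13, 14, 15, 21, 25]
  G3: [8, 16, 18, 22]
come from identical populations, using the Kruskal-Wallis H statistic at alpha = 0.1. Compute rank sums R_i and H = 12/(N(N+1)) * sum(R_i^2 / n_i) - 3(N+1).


Step 1: Combine all N = 12 observations and assign midranks.
sorted (value, group, rank): (8,G3,1), (10,G1,2), (13,G1,3.5), (13,G2,3.5), (14,G2,5), (15,G1,6.5), (15,G2,6.5), (16,G3,8), (18,G3,9), (21,G2,10), (22,G3,11), (25,G2,12)
Step 2: Sum ranks within each group.
R_1 = 12 (n_1 = 3)
R_2 = 37 (n_2 = 5)
R_3 = 29 (n_3 = 4)
Step 3: H = 12/(N(N+1)) * sum(R_i^2/n_i) - 3(N+1)
     = 12/(12*13) * (12^2/3 + 37^2/5 + 29^2/4) - 3*13
     = 0.076923 * 532.05 - 39
     = 1.926923.
Step 4: Ties present; correction factor C = 1 - 12/(12^3 - 12) = 0.993007. Corrected H = 1.926923 / 0.993007 = 1.940493.
Step 5: Under H0, H ~ chi^2(2); p-value = 0.378990.
Step 6: alpha = 0.1. fail to reject H0.

H = 1.9405, df = 2, p = 0.378990, fail to reject H0.


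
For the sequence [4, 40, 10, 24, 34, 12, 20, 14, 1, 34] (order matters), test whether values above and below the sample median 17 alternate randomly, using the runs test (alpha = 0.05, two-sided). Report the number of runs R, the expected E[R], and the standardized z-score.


Step 1: Compute median = 17; label A = above, B = below.
Labels in order: BABAABABBA  (n_A = 5, n_B = 5)
Step 2: Count runs R = 8.
Step 3: Under H0 (random ordering), E[R] = 2*n_A*n_B/(n_A+n_B) + 1 = 2*5*5/10 + 1 = 6.0000.
        Var[R] = 2*n_A*n_B*(2*n_A*n_B - n_A - n_B) / ((n_A+n_B)^2 * (n_A+n_B-1)) = 2000/900 = 2.2222.
        SD[R] = 1.4907.
Step 4: Continuity-corrected z = (R - 0.5 - E[R]) / SD[R] = (8 - 0.5 - 6.0000) / 1.4907 = 1.0062.
Step 5: Two-sided p-value via normal approximation = 2*(1 - Phi(|z|)) = 0.314305.
Step 6: alpha = 0.05. fail to reject H0.

R = 8, z = 1.0062, p = 0.314305, fail to reject H0.


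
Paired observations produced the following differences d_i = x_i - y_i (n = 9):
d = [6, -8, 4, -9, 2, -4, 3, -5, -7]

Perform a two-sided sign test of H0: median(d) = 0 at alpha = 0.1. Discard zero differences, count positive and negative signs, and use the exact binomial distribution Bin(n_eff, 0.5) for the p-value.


Step 1: Discard zero differences. Original n = 9; n_eff = number of nonzero differences = 9.
Nonzero differences (with sign): +6, -8, +4, -9, +2, -4, +3, -5, -7
Step 2: Count signs: positive = 4, negative = 5.
Step 3: Under H0: P(positive) = 0.5, so the number of positives S ~ Bin(9, 0.5).
Step 4: Two-sided exact p-value = sum of Bin(9,0.5) probabilities at or below the observed probability = 1.000000.
Step 5: alpha = 0.1. fail to reject H0.

n_eff = 9, pos = 4, neg = 5, p = 1.000000, fail to reject H0.


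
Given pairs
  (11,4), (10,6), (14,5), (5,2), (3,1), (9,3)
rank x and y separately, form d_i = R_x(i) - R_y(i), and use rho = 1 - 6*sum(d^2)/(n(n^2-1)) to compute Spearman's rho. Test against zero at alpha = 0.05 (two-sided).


Step 1: Rank x and y separately (midranks; no ties here).
rank(x): 11->5, 10->4, 14->6, 5->2, 3->1, 9->3
rank(y): 4->4, 6->6, 5->5, 2->2, 1->1, 3->3
Step 2: d_i = R_x(i) - R_y(i); compute d_i^2.
  (5-4)^2=1, (4-6)^2=4, (6-5)^2=1, (2-2)^2=0, (1-1)^2=0, (3-3)^2=0
sum(d^2) = 6.
Step 3: rho = 1 - 6*6 / (6*(6^2 - 1)) = 1 - 36/210 = 0.828571.
Step 4: Under H0, t = rho * sqrt((n-2)/(1-rho^2)) = 2.9598 ~ t(4).
Step 5: Two-sided p-value from the t-distribution with 4 df = 0.041563.
Step 6: alpha = 0.05. reject H0.

rho = 0.8286, p = 0.041563, reject H0 at alpha = 0.05.


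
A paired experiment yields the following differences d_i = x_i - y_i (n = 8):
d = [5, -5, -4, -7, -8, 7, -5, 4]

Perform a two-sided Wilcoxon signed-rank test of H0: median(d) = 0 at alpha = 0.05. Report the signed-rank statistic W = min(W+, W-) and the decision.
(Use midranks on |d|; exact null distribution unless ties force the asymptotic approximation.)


Step 1: Drop any zero differences (none here) and take |d_i|.
|d| = [5, 5, 4, 7, 8, 7, 5, 4]
Step 2: Midrank |d_i| (ties get averaged ranks).
ranks: |5|->4, |5|->4, |4|->1.5, |7|->6.5, |8|->8, |7|->6.5, |5|->4, |4|->1.5
Step 3: Attach original signs; sum ranks with positive sign and with negative sign.
W+ = 4 + 6.5 + 1.5 = 12
W- = 4 + 1.5 + 6.5 + 8 + 4 = 24
(Check: W+ + W- = 36 should equal n(n+1)/2 = 36.)
Step 4: Test statistic W = min(W+, W-) = 12.
Step 5: Ties in |d|, so use the tie-corrected normal approximation.
        E[W] = n(n+1)/4 = 8*9/4 = 18.
        Tie groups: |d|=4 (t=2), |d|=5 (t=3), |d|=7 (t=2); sum(t^3 - t) = 36.
        Var[W] = n(n+1)(2n+1)/24 - sum(t^3-t)/48 = 1224/24 - 36/48 = 50.25.
        z = (W - E[W]) / sqrt(Var[W]) = (12 - 18) / 7.0887 = -0.8464.
        Two-sided p = 2*Phi(z) = 0.397321.
Step 6: alpha = 0.05. fail to reject H0.

W+ = 12, W- = 24, W = min = 12, p = 0.397321, fail to reject H0.


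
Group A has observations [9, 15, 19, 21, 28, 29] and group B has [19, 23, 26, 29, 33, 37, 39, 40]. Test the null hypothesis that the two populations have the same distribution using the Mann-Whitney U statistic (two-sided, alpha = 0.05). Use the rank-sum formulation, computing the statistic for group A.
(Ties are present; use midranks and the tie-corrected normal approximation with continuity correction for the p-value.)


Step 1: Combine and sort all 14 observations; assign midranks.
sorted (value, group): (9,X), (15,X), (19,X), (19,Y), (21,X), (23,Y), (26,Y), (28,X), (29,X), (29,Y), (33,Y), (37,Y), (39,Y), (40,Y)
ranks: 9->1, 15->2, 19->3.5, 19->3.5, 21->5, 23->6, 26->7, 28->8, 29->9.5, 29->9.5, 33->11, 37->12, 39->13, 40->14
Step 2: Rank sum for X: R1 = 1 + 2 + 3.5 + 5 + 8 + 9.5 = 29.
Step 3: U_X = R1 - n1(n1+1)/2 = 29 - 6*7/2 = 29 - 21 = 8.
       U_Y = n1*n2 - U_X = 48 - 8 = 40.
Step 4: Ties are present, so use the tie-corrected normal approximation (with continuity correction) for the p-value.
Step 5: p-value = 0.044915; compare to alpha = 0.05. reject H0.

U_X = 8, p = 0.044915, reject H0 at alpha = 0.05.


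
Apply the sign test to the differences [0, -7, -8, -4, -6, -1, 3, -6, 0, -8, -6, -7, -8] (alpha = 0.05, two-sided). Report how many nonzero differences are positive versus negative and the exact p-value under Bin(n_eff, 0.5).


Step 1: Discard zero differences. Original n = 13; n_eff = number of nonzero differences = 11.
Nonzero differences (with sign): -7, -8, -4, -6, -1, +3, -6, -8, -6, -7, -8
Step 2: Count signs: positive = 1, negative = 10.
Step 3: Under H0: P(positive) = 0.5, so the number of positives S ~ Bin(11, 0.5).
Step 4: Two-sided exact p-value = sum of Bin(11,0.5) probabilities at or below the observed probability = 0.011719.
Step 5: alpha = 0.05. reject H0.

n_eff = 11, pos = 1, neg = 10, p = 0.011719, reject H0.


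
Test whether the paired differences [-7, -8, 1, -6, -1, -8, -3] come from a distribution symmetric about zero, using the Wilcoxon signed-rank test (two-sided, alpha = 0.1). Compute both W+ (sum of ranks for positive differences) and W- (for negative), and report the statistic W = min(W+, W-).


Step 1: Drop any zero differences (none here) and take |d_i|.
|d| = [7, 8, 1, 6, 1, 8, 3]
Step 2: Midrank |d_i| (ties get averaged ranks).
ranks: |7|->5, |8|->6.5, |1|->1.5, |6|->4, |1|->1.5, |8|->6.5, |3|->3
Step 3: Attach original signs; sum ranks with positive sign and with negative sign.
W+ = 1.5 = 1.5
W- = 5 + 6.5 + 4 + 1.5 + 6.5 + 3 = 26.5
(Check: W+ + W- = 28 should equal n(n+1)/2 = 28.)
Step 4: Test statistic W = min(W+, W-) = 1.5.
Step 5: Ties in |d|, so use the tie-corrected normal approximation.
        E[W] = n(n+1)/4 = 7*8/4 = 14.
        Tie groups: |d|=1 (t=2), |d|=8 (t=2); sum(t^3 - t) = 12.
        Var[W] = n(n+1)(2n+1)/24 - sum(t^3-t)/48 = 840/24 - 12/48 = 34.75.
        z = (W - E[W]) / sqrt(Var[W]) = (1.5 - 14) / 5.8949 = -2.1205.
        Two-sided p = 2*Phi(z) = 0.033966.
Step 6: alpha = 0.1. reject H0.

W+ = 1.5, W- = 26.5, W = min = 1.5, p = 0.033966, reject H0.


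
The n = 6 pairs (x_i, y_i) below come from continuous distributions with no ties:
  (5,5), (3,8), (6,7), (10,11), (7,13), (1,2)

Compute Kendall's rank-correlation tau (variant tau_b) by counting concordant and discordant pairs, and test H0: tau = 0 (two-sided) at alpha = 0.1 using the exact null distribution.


Step 1: Enumerate the 15 unordered pairs (i,j) with i<j and classify each by sign(x_j-x_i) * sign(y_j-y_i).
  (1,2):dx=-2,dy=+3->D; (1,3):dx=+1,dy=+2->C; (1,4):dx=+5,dy=+6->C; (1,5):dx=+2,dy=+8->C
  (1,6):dx=-4,dy=-3->C; (2,3):dx=+3,dy=-1->D; (2,4):dx=+7,dy=+3->C; (2,5):dx=+4,dy=+5->C
  (2,6):dx=-2,dy=-6->C; (3,4):dx=+4,dy=+4->C; (3,5):dx=+1,dy=+6->C; (3,6):dx=-5,dy=-5->C
  (4,5):dx=-3,dy=+2->D; (4,6):dx=-9,dy=-9->C; (5,6):dx=-6,dy=-11->C
Step 2: C = 12, D = 3, total pairs = 15.
Step 3: tau = (C - D)/(n(n-1)/2) = (12 - 3)/15 = 0.600000.
Step 4: Exact two-sided p-value (enumerate n! = 720 permutations of y under H0): p = 0.136111.
Step 5: alpha = 0.1. fail to reject H0.

tau_b = 0.6000 (C=12, D=3), p = 0.136111, fail to reject H0.


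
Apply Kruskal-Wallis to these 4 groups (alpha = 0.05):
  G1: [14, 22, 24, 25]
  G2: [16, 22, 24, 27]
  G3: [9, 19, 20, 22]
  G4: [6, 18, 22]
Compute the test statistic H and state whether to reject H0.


Step 1: Combine all N = 15 observations and assign midranks.
sorted (value, group, rank): (6,G4,1), (9,G3,2), (14,G1,3), (16,G2,4), (18,G4,5), (19,G3,6), (20,G3,7), (22,G1,9.5), (22,G2,9.5), (22,G3,9.5), (22,G4,9.5), (24,G1,12.5), (24,G2,12.5), (25,G1,14), (27,G2,15)
Step 2: Sum ranks within each group.
R_1 = 39 (n_1 = 4)
R_2 = 41 (n_2 = 4)
R_3 = 24.5 (n_3 = 4)
R_4 = 15.5 (n_4 = 3)
Step 3: H = 12/(N(N+1)) * sum(R_i^2/n_i) - 3(N+1)
     = 12/(15*16) * (39^2/4 + 41^2/4 + 24.5^2/4 + 15.5^2/3) - 3*16
     = 0.050000 * 1030.65 - 48
     = 3.532292.
Step 4: Ties present; correction factor C = 1 - 66/(15^3 - 15) = 0.980357. Corrected H = 3.532292 / 0.980357 = 3.603066.
Step 5: Under H0, H ~ chi^2(3); p-value = 0.307639.
Step 6: alpha = 0.05. fail to reject H0.

H = 3.6031, df = 3, p = 0.307639, fail to reject H0.


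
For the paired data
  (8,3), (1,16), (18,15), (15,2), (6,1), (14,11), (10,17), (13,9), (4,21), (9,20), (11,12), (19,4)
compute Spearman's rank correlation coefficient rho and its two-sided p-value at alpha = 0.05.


Step 1: Rank x and y separately (midranks; no ties here).
rank(x): 8->4, 1->1, 18->11, 15->10, 6->3, 14->9, 10->6, 13->8, 4->2, 9->5, 11->7, 19->12
rank(y): 3->3, 16->9, 15->8, 2->2, 1->1, 11->6, 17->10, 9->5, 21->12, 20->11, 12->7, 4->4
Step 2: d_i = R_x(i) - R_y(i); compute d_i^2.
  (4-3)^2=1, (1-9)^2=64, (11-8)^2=9, (10-2)^2=64, (3-1)^2=4, (9-6)^2=9, (6-10)^2=16, (8-5)^2=9, (2-12)^2=100, (5-11)^2=36, (7-7)^2=0, (12-4)^2=64
sum(d^2) = 376.
Step 3: rho = 1 - 6*376 / (12*(12^2 - 1)) = 1 - 2256/1716 = -0.314685.
Step 4: Under H0, t = rho * sqrt((n-2)/(1-rho^2)) = -1.0484 ~ t(10).
Step 5: Two-sided p-value from the t-distribution with 10 df = 0.319139.
Step 6: alpha = 0.05. fail to reject H0.

rho = -0.3147, p = 0.319139, fail to reject H0 at alpha = 0.05.


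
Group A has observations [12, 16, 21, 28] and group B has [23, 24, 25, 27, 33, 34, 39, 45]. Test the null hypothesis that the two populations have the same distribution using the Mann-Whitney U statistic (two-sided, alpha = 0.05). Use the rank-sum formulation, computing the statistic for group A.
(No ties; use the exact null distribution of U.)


Step 1: Combine and sort all 12 observations; assign midranks.
sorted (value, group): (12,X), (16,X), (21,X), (23,Y), (24,Y), (25,Y), (27,Y), (28,X), (33,Y), (34,Y), (39,Y), (45,Y)
ranks: 12->1, 16->2, 21->3, 23->4, 24->5, 25->6, 27->7, 28->8, 33->9, 34->10, 39->11, 45->12
Step 2: Rank sum for X: R1 = 1 + 2 + 3 + 8 = 14.
Step 3: U_X = R1 - n1(n1+1)/2 = 14 - 4*5/2 = 14 - 10 = 4.
       U_Y = n1*n2 - U_X = 32 - 4 = 28.
Step 4: No ties, so the exact null distribution of U (based on enumerating the C(12,4) = 495 equally likely rank assignments) gives the two-sided p-value.
Step 5: p-value = 0.048485; compare to alpha = 0.05. reject H0.

U_X = 4, p = 0.048485, reject H0 at alpha = 0.05.


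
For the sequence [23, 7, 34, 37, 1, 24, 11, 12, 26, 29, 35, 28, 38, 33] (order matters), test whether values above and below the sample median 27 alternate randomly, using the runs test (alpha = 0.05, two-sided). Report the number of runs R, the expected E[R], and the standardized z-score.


Step 1: Compute median = 27; label A = above, B = below.
Labels in order: BBAABBBBBAAAAA  (n_A = 7, n_B = 7)
Step 2: Count runs R = 4.
Step 3: Under H0 (random ordering), E[R] = 2*n_A*n_B/(n_A+n_B) + 1 = 2*7*7/14 + 1 = 8.0000.
        Var[R] = 2*n_A*n_B*(2*n_A*n_B - n_A - n_B) / ((n_A+n_B)^2 * (n_A+n_B-1)) = 8232/2548 = 3.2308.
        SD[R] = 1.7974.
Step 4: Continuity-corrected z = (R + 0.5 - E[R]) / SD[R] = (4 + 0.5 - 8.0000) / 1.7974 = -1.9472.
Step 5: Two-sided p-value via normal approximation = 2*(1 - Phi(|z|)) = 0.051508.
Step 6: alpha = 0.05. fail to reject H0.

R = 4, z = -1.9472, p = 0.051508, fail to reject H0.


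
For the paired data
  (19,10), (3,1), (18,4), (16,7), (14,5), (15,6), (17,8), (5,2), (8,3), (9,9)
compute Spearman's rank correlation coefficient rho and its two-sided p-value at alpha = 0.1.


Step 1: Rank x and y separately (midranks; no ties here).
rank(x): 19->10, 3->1, 18->9, 16->7, 14->5, 15->6, 17->8, 5->2, 8->3, 9->4
rank(y): 10->10, 1->1, 4->4, 7->7, 5->5, 6->6, 8->8, 2->2, 3->3, 9->9
Step 2: d_i = R_x(i) - R_y(i); compute d_i^2.
  (10-10)^2=0, (1-1)^2=0, (9-4)^2=25, (7-7)^2=0, (5-5)^2=0, (6-6)^2=0, (8-8)^2=0, (2-2)^2=0, (3-3)^2=0, (4-9)^2=25
sum(d^2) = 50.
Step 3: rho = 1 - 6*50 / (10*(10^2 - 1)) = 1 - 300/990 = 0.696970.
Step 4: Under H0, t = rho * sqrt((n-2)/(1-rho^2)) = 2.7490 ~ t(8).
Step 5: Two-sided p-value from the t-distribution with 8 df = 0.025097.
Step 6: alpha = 0.1. reject H0.

rho = 0.6970, p = 0.025097, reject H0 at alpha = 0.1.


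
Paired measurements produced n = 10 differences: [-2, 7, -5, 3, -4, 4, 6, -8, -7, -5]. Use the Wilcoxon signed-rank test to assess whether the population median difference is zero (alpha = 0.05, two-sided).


Step 1: Drop any zero differences (none here) and take |d_i|.
|d| = [2, 7, 5, 3, 4, 4, 6, 8, 7, 5]
Step 2: Midrank |d_i| (ties get averaged ranks).
ranks: |2|->1, |7|->8.5, |5|->5.5, |3|->2, |4|->3.5, |4|->3.5, |6|->7, |8|->10, |7|->8.5, |5|->5.5
Step 3: Attach original signs; sum ranks with positive sign and with negative sign.
W+ = 8.5 + 2 + 3.5 + 7 = 21
W- = 1 + 5.5 + 3.5 + 10 + 8.5 + 5.5 = 34
(Check: W+ + W- = 55 should equal n(n+1)/2 = 55.)
Step 4: Test statistic W = min(W+, W-) = 21.
Step 5: Ties in |d|, so use the tie-corrected normal approximation.
        E[W] = n(n+1)/4 = 10*11/4 = 27.5.
        Tie groups: |d|=4 (t=2), |d|=5 (t=2), |d|=7 (t=2); sum(t^3 - t) = 18.
        Var[W] = n(n+1)(2n+1)/24 - sum(t^3-t)/48 = 2310/24 - 18/48 = 95.875.
        z = (W - E[W]) / sqrt(Var[W]) = (21 - 27.5) / 9.7916 = -0.6638.
        Two-sided p = 2*Phi(z) = 0.506795.
Step 6: alpha = 0.05. fail to reject H0.

W+ = 21, W- = 34, W = min = 21, p = 0.506795, fail to reject H0.


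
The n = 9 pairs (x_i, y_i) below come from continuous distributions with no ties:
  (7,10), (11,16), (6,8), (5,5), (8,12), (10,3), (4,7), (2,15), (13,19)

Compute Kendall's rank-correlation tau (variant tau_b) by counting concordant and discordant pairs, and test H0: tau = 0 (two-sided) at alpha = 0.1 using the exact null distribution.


Step 1: Enumerate the 36 unordered pairs (i,j) with i<j and classify each by sign(x_j-x_i) * sign(y_j-y_i).
  (1,2):dx=+4,dy=+6->C; (1,3):dx=-1,dy=-2->C; (1,4):dx=-2,dy=-5->C; (1,5):dx=+1,dy=+2->C
  (1,6):dx=+3,dy=-7->D; (1,7):dx=-3,dy=-3->C; (1,8):dx=-5,dy=+5->D; (1,9):dx=+6,dy=+9->C
  (2,3):dx=-5,dy=-8->C; (2,4):dx=-6,dy=-11->C; (2,5):dx=-3,dy=-4->C; (2,6):dx=-1,dy=-13->C
  (2,7):dx=-7,dy=-9->C; (2,8):dx=-9,dy=-1->C; (2,9):dx=+2,dy=+3->C; (3,4):dx=-1,dy=-3->C
  (3,5):dx=+2,dy=+4->C; (3,6):dx=+4,dy=-5->D; (3,7):dx=-2,dy=-1->C; (3,8):dx=-4,dy=+7->D
  (3,9):dx=+7,dy=+11->C; (4,5):dx=+3,dy=+7->C; (4,6):dx=+5,dy=-2->D; (4,7):dx=-1,dy=+2->D
  (4,8):dx=-3,dy=+10->D; (4,9):dx=+8,dy=+14->C; (5,6):dx=+2,dy=-9->D; (5,7):dx=-4,dy=-5->C
  (5,8):dx=-6,dy=+3->D; (5,9):dx=+5,dy=+7->C; (6,7):dx=-6,dy=+4->D; (6,8):dx=-8,dy=+12->D
  (6,9):dx=+3,dy=+16->C; (7,8):dx=-2,dy=+8->D; (7,9):dx=+9,dy=+12->C; (8,9):dx=+11,dy=+4->C
Step 2: C = 24, D = 12, total pairs = 36.
Step 3: tau = (C - D)/(n(n-1)/2) = (24 - 12)/36 = 0.333333.
Step 4: Exact two-sided p-value (enumerate n! = 362880 permutations of y under H0): p = 0.259518.
Step 5: alpha = 0.1. fail to reject H0.

tau_b = 0.3333 (C=24, D=12), p = 0.259518, fail to reject H0.
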